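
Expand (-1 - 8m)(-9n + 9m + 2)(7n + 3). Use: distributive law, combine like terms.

63n² + 13n + 41mn - 75m - 6 + 504mn² - 504m²n - 216m²

(-1 - 8m)(-9n + 9m + 2)(7n + 3)
= (9n - 9m - 2 + 72mn - 72m² - 16m)(7n + 3)    [distributive law]
= (9n - 25m - 2 + 72mn - 72m²)(7n + 3)    [combine like terms]
= 63n² + 27n - 175mn - 75m - 14n - 6 + 504mn² + 216mn - 504m²n - 216m²    [distributive law]
= 63n² + 13n + 41mn - 75m - 6 + 504mn² - 504m²n - 216m²    [combine like terms]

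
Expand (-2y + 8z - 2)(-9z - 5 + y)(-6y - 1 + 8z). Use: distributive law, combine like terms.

-172y²z + 170yz + 640yz² - 46y² - 68y + 12y³ - 104z² - 576z³ + 102z - 10

(-2y + 8z - 2)(-9z - 5 + y)(-6y - 1 + 8z)
= (18yz + 10y - 2y² - 72z² - 40z + 8yz + 18z + 10 - 2y)(-6y - 1 + 8z)    [distributive law]
= (26yz + 8y - 2y² - 72z² - 22z + 10)(-6y - 1 + 8z)    [combine like terms]
= -156y²z - 26yz + 208yz² - 48y² - 8y + 64yz + 12y³ + 2y² - 16y²z + 432yz² + 72z² - 576z³ + 132yz + 22z - 176z² - 60y - 10 + 80z    [distributive law]
= -172y²z + 170yz + 640yz² - 46y² - 68y + 12y³ - 104z² - 576z³ + 102z - 10    [combine like terms]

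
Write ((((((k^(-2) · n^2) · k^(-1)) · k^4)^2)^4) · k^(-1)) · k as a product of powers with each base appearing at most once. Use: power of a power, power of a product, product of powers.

((((((k^(-2) · n^2) · k^(-1)) · k^4)^2)^4) · k^(-1)) · k
= (((((k^(-2) · n^2) · k^(-1)) · k^4)^8) · k^(-1)) · k    [power of a power]
= (((((k^(-2) · n^2) · k^(-1))^8) · ((k^4)^8)) · k^(-1)) · k    [power of a product]
= (((((k^(-2) · n^2)^8) · ((k^(-1))^8)) · ((k^4)^8)) · k^(-1)) · k    [power of a product]
= ((((((k^(-2))^8) · ((n^2)^8)) · ((k^(-1))^8)) · ((k^4)^8)) · k^(-1)) · k    [power of a product]
= ((((k^(-16) · ((n^2)^8)) · ((k^(-1))^8)) · ((k^4)^8)) · k^(-1)) · k    [power of a power]
= ((((k^(-16) · n^16) · ((k^(-1))^8)) · ((k^4)^8)) · k^(-1)) · k    [power of a power]
= ((((k^(-16) · n^16) · k^(-8)) · ((k^4)^8)) · k^(-1)) · k    [power of a power]
= ((((k^(-16) · n^16) · k^(-8)) · k^32) · k^(-1)) · k    [power of a power]
= k^8n^16    [product of powers]

k^8n^16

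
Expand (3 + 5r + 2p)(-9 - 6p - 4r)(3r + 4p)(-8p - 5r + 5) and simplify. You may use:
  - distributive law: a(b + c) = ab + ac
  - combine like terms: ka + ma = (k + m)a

-492pr - 450r^2 - 405r + 144p^2 - 540p + 2468p^2r + 2078pr^2 + 912p^3 + 555r^3 + 2492p^2r^2 + 1450pr^3 + 1744p^3r + 300r^4 + 384p^4

(3 + 5r + 2p)(-9 - 6p - 4r)(3r + 4p)(-8p - 5r + 5)
= (-27 - 18p - 12r - 45r - 30pr - 20r^2 - 18p - 12p^2 - 8pr)(3r + 4p)(-8p - 5r + 5)    [distributive law]
= (-27 - 36p - 57r - 38pr - 20r^2 - 12p^2)(3r + 4p)(-8p - 5r + 5)    [combine like terms]
= (-81r - 108p - 108pr - 144p^2 - 171r^2 - 228pr - 114pr^2 - 152p^2r - 60r^3 - 80pr^2 - 36p^2r - 48p^3)(-8p - 5r + 5)    [distributive law]
= (-81r - 108p - 336pr - 144p^2 - 171r^2 - 194pr^2 - 188p^2r - 60r^3 - 48p^3)(-8p - 5r + 5)    [combine like terms]
= 648pr + 405r^2 - 405r + 864p^2 + 540pr - 540p + 2688p^2r + 1680pr^2 - 1680pr + 1152p^3 + 720p^2r - 720p^2 + 1368pr^2 + 855r^3 - 855r^2 + 1552p^2r^2 + 970pr^3 - 970pr^2 + 1504p^3r + 940p^2r^2 - 940p^2r + 480pr^3 + 300r^4 - 300r^3 + 384p^4 + 240p^3r - 240p^3    [distributive law]
= -492pr - 450r^2 - 405r + 144p^2 - 540p + 2468p^2r + 2078pr^2 + 912p^3 + 555r^3 + 2492p^2r^2 + 1450pr^3 + 1744p^3r + 300r^4 + 384p^4    [combine like terms]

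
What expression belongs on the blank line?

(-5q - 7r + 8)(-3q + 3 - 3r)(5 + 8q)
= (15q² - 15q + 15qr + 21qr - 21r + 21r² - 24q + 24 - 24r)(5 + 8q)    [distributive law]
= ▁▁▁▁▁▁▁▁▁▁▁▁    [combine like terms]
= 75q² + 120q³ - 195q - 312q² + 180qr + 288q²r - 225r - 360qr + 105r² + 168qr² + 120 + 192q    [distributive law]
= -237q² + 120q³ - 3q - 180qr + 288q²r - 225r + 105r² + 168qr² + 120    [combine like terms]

After combine like terms, the bracketed line is:

(15q² - 39q + 36qr - 45r + 21r² + 24)(5 + 8q)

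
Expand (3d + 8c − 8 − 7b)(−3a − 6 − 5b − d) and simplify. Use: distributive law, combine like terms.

−9ad − 10d − 8bd − 3d^2 − 24ac − 48c − 40bc − 8cd + 24a + 48 + 82b + 21ab + 35b^2

(3d + 8c − 8 − 7b)(−3a − 6 − 5b − d)
= −9ad − 18d − 15bd − 3d^2 − 24ac − 48c − 40bc − 8cd + 24a + 48 + 40b + 8d + 21ab + 42b + 35b^2 + 7bd    [distributive law]
= −9ad − 10d − 8bd − 3d^2 − 24ac − 48c − 40bc − 8cd + 24a + 48 + 82b + 21ab + 35b^2    [combine like terms]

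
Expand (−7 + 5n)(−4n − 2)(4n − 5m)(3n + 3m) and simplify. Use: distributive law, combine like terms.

216n^3 − 54mn^2 − 270m^2n + 168n^2 − 42mn − 210m^2 − 240n^4 + 60mn^3 + 300m^2n^2

(−7 + 5n)(−4n − 2)(4n − 5m)(3n + 3m)
= (28n + 14 − 20n^2 − 10n)(4n − 5m)(3n + 3m)    [distributive law]
= (18n + 14 − 20n^2)(4n − 5m)(3n + 3m)    [combine like terms]
= (72n^2 − 90mn + 56n − 70m − 80n^3 + 100mn^2)(3n + 3m)    [distributive law]
= 216n^3 + 216mn^2 − 270mn^2 − 270m^2n + 168n^2 + 168mn − 210mn − 210m^2 − 240n^4 − 240mn^3 + 300mn^3 + 300m^2n^2    [distributive law]
= 216n^3 − 54mn^2 − 270m^2n + 168n^2 − 42mn − 210m^2 − 240n^4 + 60mn^3 + 300m^2n^2    [combine like terms]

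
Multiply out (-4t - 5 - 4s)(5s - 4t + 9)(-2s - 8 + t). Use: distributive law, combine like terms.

(-4t - 5 - 4s)(5s - 4t + 9)(-2s - 8 + t)
= (-20st + 16t^2 - 36t - 25s + 20t - 45 - 20s^2 + 16st - 36s)(-2s - 8 + t)    [distributive law]
= (-4st + 16t^2 - 16t - 61s - 45 - 20s^2)(-2s - 8 + t)    [combine like terms]
= 8s^2t + 32st - 4st^2 - 32st^2 - 128t^2 + 16t^3 + 32st + 128t - 16t^2 + 122s^2 + 488s - 61st + 90s + 360 - 45t + 40s^3 + 160s^2 - 20s^2t    [distributive law]
= -12s^2t + 3st - 36st^2 - 144t^2 + 16t^3 + 83t + 282s^2 + 578s + 360 + 40s^3    [combine like terms]

-12s^2t + 3st - 36st^2 - 144t^2 + 16t^3 + 83t + 282s^2 + 578s + 360 + 40s^3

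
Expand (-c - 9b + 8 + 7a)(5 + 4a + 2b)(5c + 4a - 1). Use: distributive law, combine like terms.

(-c - 9b + 8 + 7a)(5 + 4a + 2b)(5c + 4a - 1)
= (-5c - 4ac - 2bc - 45b - 36ab - 18b^2 + 40 + 32a + 16b + 35a + 28a^2 + 14ab)(5c + 4a - 1)    [distributive law]
= (-5c - 4ac - 2bc - 29b - 22ab - 18b^2 + 40 + 67a + 28a^2)(5c + 4a - 1)    [combine like terms]
= -25c^2 - 20ac + 5c - 20ac^2 - 16a^2c + 4ac - 10bc^2 - 8abc + 2bc - 145bc - 116ab + 29b - 110abc - 88a^2b + 22ab - 90b^2c - 72ab^2 + 18b^2 + 200c + 160a - 40 + 335ac + 268a^2 - 67a + 140a^2c + 112a^3 - 28a^2    [distributive law]
= -25c^2 + 319ac + 205c - 20ac^2 + 124a^2c - 10bc^2 - 118abc - 143bc - 94ab + 29b - 88a^2b - 90b^2c - 72ab^2 + 18b^2 + 93a - 40 + 240a^2 + 112a^3    [combine like terms]

-25c^2 + 319ac + 205c - 20ac^2 + 124a^2c - 10bc^2 - 118abc - 143bc - 94ab + 29b - 88a^2b - 90b^2c - 72ab^2 + 18b^2 + 93a - 40 + 240a^2 + 112a^3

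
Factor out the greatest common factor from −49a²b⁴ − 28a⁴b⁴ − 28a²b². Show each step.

−49a²b⁴ − 28a⁴b⁴ − 28a²b²
= 7(−7a²b⁴ − 4a⁴b⁴ − 4a²b²)    [factor out 7]
= 7a²b²(−7b² − 4a²b² − 4)    [factor out a²b²]

7a²b²(−7b² − 4a²b² − 4)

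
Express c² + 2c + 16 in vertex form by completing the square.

c² + 2c + 16
= c² + 2c + 1 - 1 + 16    [add and subtract 1]
= (c + 1)² - 1 + 16    [perfect-square identity]
= (c + 1)² + 15    [combine constants]

(c + 1)² + 15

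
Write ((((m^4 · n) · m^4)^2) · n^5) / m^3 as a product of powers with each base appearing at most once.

m^13n^7

((((m^4 · n) · m^4)^2) · n^5) / m^3
= ((((m^4 · n)^2) · ((m^4)^2)) · n^5) / m^3    [power of a product]
= (((((m^4)^2) · (n^2)) · ((m^4)^2)) · n^5) / m^3    [power of a product]
= (((m^8 · (n^2)) · ((m^4)^2)) · n^5) / m^3    [power of a power]
= (((m^8 · n^2) · m^8) · n^5) / m^3    [power of a power]
= m^13n^7    [quotient of powers; product of powers]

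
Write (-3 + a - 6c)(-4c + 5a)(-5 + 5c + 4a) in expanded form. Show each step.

-60c - 60c² + 143ac + 75a - 85a² - 74ac² - 111a²c + 20a³ + 120c³

(-3 + a - 6c)(-4c + 5a)(-5 + 5c + 4a)
= (12c - 15a - 4ac + 5a² + 24c² - 30ac)(-5 + 5c + 4a)    [distributive law]
= (12c - 15a - 34ac + 5a² + 24c²)(-5 + 5c + 4a)    [combine like terms]
= -60c + 60c² + 48ac + 75a - 75ac - 60a² + 170ac - 170ac² - 136a²c - 25a² + 25a²c + 20a³ - 120c² + 120c³ + 96ac²    [distributive law]
= -60c - 60c² + 143ac + 75a - 85a² - 74ac² - 111a²c + 20a³ + 120c³    [combine like terms]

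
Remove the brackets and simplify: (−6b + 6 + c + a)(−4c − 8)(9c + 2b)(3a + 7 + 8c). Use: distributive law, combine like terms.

(−6b + 6 + c + a)(−4c − 8)(9c + 2b)(3a + 7 + 8c)
= (24bc + 48b − 24c − 48 − 4c^2 − 8c − 4ac − 8a)(9c + 2b)(3a + 7 + 8c)    [distributive law]
= (24bc + 48b − 32c − 48 − 4c^2 − 4ac − 8a)(9c + 2b)(3a + 7 + 8c)    [combine like terms]
= (216bc^2 + 48b^2c + 432bc + 96b^2 − 288c^2 − 64bc − 432c − 96b − 36c^3 − 8bc^2 − 36ac^2 − 8abc − 72ac − 16ab)(3a + 7 + 8c)    [distributive law]
= (208bc^2 + 48b^2c + 368bc + 96b^2 − 288c^2 − 432c − 96b − 36c^3 − 36ac^2 − 8abc − 72ac − 16ab)(3a + 7 + 8c)    [combine like terms]
= 624abc^2 + 1456bc^2 + 1664bc^3 + 144ab^2c + 336b^2c + 384b^2c^2 + 1104abc + 2576bc + 2944bc^2 + 288ab^2 + 672b^2 + 768b^2c − 864ac^2 − 2016c^2 − 2304c^3 − 1296ac − 3024c − 3456c^2 − 288ab − 672b − 768bc − 108ac^3 − 252c^3 − 288c^4 − 108a^2c^2 − 252ac^2 − 288ac^3 − 24a^2bc − 56abc − 64abc^2 − 216a^2c − 504ac − 576ac^2 − 48a^2b − 112ab − 128abc    [distributive law]
= 560abc^2 + 4400bc^2 + 1664bc^3 + 144ab^2c + 1104b^2c + 384b^2c^2 + 920abc + 1808bc + 288ab^2 + 672b^2 − 1692ac^2 − 5472c^2 − 2556c^3 − 1800ac − 3024c − 400ab − 672b − 396ac^3 − 288c^4 − 108a^2c^2 − 24a^2bc − 216a^2c − 48a^2b    [combine like terms]

560abc^2 + 4400bc^2 + 1664bc^3 + 144ab^2c + 1104b^2c + 384b^2c^2 + 920abc + 1808bc + 288ab^2 + 672b^2 − 1692ac^2 − 5472c^2 − 2556c^3 − 1800ac − 3024c − 400ab − 672b − 396ac^3 − 288c^4 − 108a^2c^2 − 24a^2bc − 216a^2c − 48a^2b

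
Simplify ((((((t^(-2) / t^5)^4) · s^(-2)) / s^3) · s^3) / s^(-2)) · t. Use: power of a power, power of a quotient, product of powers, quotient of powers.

t^(-27)

((((((t^(-2) / t^5)^4) · s^(-2)) / s^3) · s^3) / s^(-2)) · t
= (((((((t^(-2))^4) / ((t^5)^4)) · s^(-2)) / s^3) · s^3) / s^(-2)) · t    [power of a quotient]
= (((((t^(-8) / ((t^5)^4)) · s^(-2)) / s^3) · s^3) / s^(-2)) · t    [power of a power]
= (((((t^(-8) / t^20) · s^(-2)) / s^3) · s^3) / s^(-2)) · t    [power of a power]
= ((((t^(-28) · s^(-2)) / s^3) · s^3) / s^(-2)) · t    [quotient of powers]
= t^(-27)    [quotient of powers; product of powers]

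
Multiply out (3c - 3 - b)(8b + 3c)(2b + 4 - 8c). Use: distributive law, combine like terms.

(3c - 3 - b)(8b + 3c)(2b + 4 - 8c)
= (24bc + 9c² - 24b - 9c - 8b² - 3bc)(2b + 4 - 8c)    [distributive law]
= (21bc + 9c² - 24b - 9c - 8b²)(2b + 4 - 8c)    [combine like terms]
= 42b²c + 84bc - 168bc² + 18bc² + 36c² - 72c³ - 48b² - 96b + 192bc - 18bc - 36c + 72c² - 16b³ - 32b² + 64b²c    [distributive law]
= 106b²c + 258bc - 150bc² + 108c² - 72c³ - 80b² - 96b - 36c - 16b³    [combine like terms]

106b²c + 258bc - 150bc² + 108c² - 72c³ - 80b² - 96b - 36c - 16b³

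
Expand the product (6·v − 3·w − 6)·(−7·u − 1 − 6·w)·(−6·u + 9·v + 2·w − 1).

252·u^2·v − 378·u·v^2 + 321·u·v·w + 456·u·v − 54·v^2 + 375·v·w + 60·v − 324·v^2·w + 90·v·w^2 − 126·u^2·w − 66·u·w^2 − 171·u·w + 60·w^2 − 27·w + 36·w^3 − 252·u^2 − 78·u − 6

(6·v − 3·w − 6)·(−7·u − 1 − 6·w)·(−6·u + 9·v + 2·w − 1)
= (−42·u·v − 6·v − 36·v·w + 21·u·w + 3·w + 18·w^2 + 42·u + 6 + 36·w)·(−6·u + 9·v + 2·w − 1)    [distributive law]
= (−42·u·v − 6·v − 36·v·w + 21·u·w + 39·w + 18·w^2 + 42·u + 6)·(−6·u + 9·v + 2·w − 1)    [combine like terms]
= 252·u^2·v − 378·u·v^2 − 84·u·v·w + 42·u·v + 36·u·v − 54·v^2 − 12·v·w + 6·v + 216·u·v·w − 324·v^2·w − 72·v·w^2 + 36·v·w − 126·u^2·w + 189·u·v·w + 42·u·w^2 − 21·u·w − 234·u·w + 351·v·w + 78·w^2 − 39·w − 108·u·w^2 + 162·v·w^2 + 36·w^3 − 18·w^2 − 252·u^2 + 378·u·v + 84·u·w − 42·u − 36·u + 54·v + 12·w − 6    [distributive law]
= 252·u^2·v − 378·u·v^2 + 321·u·v·w + 456·u·v − 54·v^2 + 375·v·w + 60·v − 324·v^2·w + 90·v·w^2 − 126·u^2·w − 66·u·w^2 − 171·u·w + 60·w^2 − 27·w + 36·w^3 − 252·u^2 − 78·u − 6    [combine like terms]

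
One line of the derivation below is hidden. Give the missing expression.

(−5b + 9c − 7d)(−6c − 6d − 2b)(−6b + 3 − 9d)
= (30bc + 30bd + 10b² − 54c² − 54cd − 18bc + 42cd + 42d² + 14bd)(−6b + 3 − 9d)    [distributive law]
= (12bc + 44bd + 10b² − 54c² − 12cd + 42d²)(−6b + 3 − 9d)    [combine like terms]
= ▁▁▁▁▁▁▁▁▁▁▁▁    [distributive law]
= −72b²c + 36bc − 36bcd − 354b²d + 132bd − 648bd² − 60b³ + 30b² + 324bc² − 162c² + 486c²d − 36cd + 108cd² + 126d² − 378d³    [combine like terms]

Applying distributive law to the line above:

−72b²c + 36bc − 108bcd − 264b²d + 132bd − 396bd² − 60b³ + 30b² − 90b²d + 324bc² − 162c² + 486c²d + 72bcd − 36cd + 108cd² − 252bd² + 126d² − 378d³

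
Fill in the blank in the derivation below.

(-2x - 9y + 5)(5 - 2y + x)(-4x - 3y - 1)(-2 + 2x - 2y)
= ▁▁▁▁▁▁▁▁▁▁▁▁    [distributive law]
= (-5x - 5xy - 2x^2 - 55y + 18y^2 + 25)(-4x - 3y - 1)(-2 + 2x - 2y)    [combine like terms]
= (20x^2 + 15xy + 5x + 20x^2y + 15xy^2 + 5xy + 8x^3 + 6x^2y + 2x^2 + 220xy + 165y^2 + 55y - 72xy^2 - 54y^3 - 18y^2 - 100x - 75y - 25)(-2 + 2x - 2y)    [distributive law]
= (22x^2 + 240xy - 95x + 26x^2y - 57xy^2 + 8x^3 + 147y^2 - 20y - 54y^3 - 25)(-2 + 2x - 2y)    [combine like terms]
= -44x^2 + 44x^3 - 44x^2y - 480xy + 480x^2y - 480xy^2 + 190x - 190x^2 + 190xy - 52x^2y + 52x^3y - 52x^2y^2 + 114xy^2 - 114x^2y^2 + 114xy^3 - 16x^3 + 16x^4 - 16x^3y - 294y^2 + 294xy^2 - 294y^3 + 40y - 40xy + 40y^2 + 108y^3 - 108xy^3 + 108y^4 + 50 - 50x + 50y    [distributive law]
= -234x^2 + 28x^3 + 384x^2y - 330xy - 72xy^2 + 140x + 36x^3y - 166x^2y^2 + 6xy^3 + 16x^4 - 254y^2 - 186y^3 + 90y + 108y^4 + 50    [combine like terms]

Applying distributive law to the line above:

(-10x + 4xy - 2x^2 - 45y + 18y^2 - 9xy + 25 - 10y + 5x)(-4x - 3y - 1)(-2 + 2x - 2y)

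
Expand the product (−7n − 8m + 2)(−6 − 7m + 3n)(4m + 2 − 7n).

4mn + 180n − 378n^2 − 292m^2n − 259mn^2 + 147n^3 + 248m^2 + 20m + 224m^3 − 24

(−7n − 8m + 2)(−6 − 7m + 3n)(4m + 2 − 7n)
= (42n + 49mn − 21n^2 + 48m + 56m^2 − 24mn − 12 − 14m + 6n)(4m + 2 − 7n)    [distributive law]
= (48n + 25mn − 21n^2 + 34m + 56m^2 − 12)(4m + 2 − 7n)    [combine like terms]
= 192mn + 96n − 336n^2 + 100m^2n + 50mn − 175mn^2 − 84mn^2 − 42n^2 + 147n^3 + 136m^2 + 68m − 238mn + 224m^3 + 112m^2 − 392m^2n − 48m − 24 + 84n    [distributive law]
= 4mn + 180n − 378n^2 − 292m^2n − 259mn^2 + 147n^3 + 248m^2 + 20m + 224m^3 − 24    [combine like terms]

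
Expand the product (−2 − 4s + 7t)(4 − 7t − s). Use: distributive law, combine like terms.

−8 + 42t − 14s + 21st + 4s² − 49t²

(−2 − 4s + 7t)(4 − 7t − s)
= −8 + 14t + 2s − 16s + 28st + 4s² + 28t − 49t² − 7st    [distributive law]
= −8 + 42t − 14s + 21st + 4s² − 49t²    [combine like terms]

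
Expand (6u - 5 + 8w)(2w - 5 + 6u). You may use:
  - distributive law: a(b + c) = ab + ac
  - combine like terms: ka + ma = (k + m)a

(6u - 5 + 8w)(2w - 5 + 6u)
= 12uw - 30u + 36u² - 10w + 25 - 30u + 16w² - 40w + 48uw    [distributive law]
= 60uw - 60u + 36u² - 50w + 25 + 16w²    [combine like terms]

60uw - 60u + 36u² - 50w + 25 + 16w²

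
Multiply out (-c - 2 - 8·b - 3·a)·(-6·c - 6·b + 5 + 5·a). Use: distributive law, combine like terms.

6·c^2 + 54·b·c + 7·c + 13·a·c - 28·b - 10 - 25·a + 48·b^2 - 22·a·b - 15·a^2

(-c - 2 - 8·b - 3·a)·(-6·c - 6·b + 5 + 5·a)
= 6·c^2 + 6·b·c - 5·c - 5·a·c + 12·c + 12·b - 10 - 10·a + 48·b·c + 48·b^2 - 40·b - 40·a·b + 18·a·c + 18·a·b - 15·a - 15·a^2    [distributive law]
= 6·c^2 + 54·b·c + 7·c + 13·a·c - 28·b - 10 - 25·a + 48·b^2 - 22·a·b - 15·a^2    [combine like terms]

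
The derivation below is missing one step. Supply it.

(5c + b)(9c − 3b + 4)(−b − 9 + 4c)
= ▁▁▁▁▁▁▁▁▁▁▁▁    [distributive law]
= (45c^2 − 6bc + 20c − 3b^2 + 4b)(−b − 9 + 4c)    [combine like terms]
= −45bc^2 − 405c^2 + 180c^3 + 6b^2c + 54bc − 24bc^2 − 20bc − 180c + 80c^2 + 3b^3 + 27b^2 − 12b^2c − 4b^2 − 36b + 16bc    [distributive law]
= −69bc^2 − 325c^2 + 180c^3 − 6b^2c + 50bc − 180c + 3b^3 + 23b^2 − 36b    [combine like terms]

Applying distributive law to the line above:

(45c^2 − 15bc + 20c + 9bc − 3b^2 + 4b)(−b − 9 + 4c)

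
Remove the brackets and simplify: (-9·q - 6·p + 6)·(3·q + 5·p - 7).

(-9·q - 6·p + 6)·(3·q + 5·p - 7)
= -27·q² - 45·p·q + 63·q - 18·p·q - 30·p² + 42·p + 18·q + 30·p - 42    [distributive law]
= -27·q² - 63·p·q + 81·q - 30·p² + 72·p - 42    [combine like terms]

-27·q² - 63·p·q + 81·q - 30·p² + 72·p - 42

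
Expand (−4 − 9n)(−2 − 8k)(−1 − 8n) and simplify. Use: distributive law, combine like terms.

(−4 − 9n)(−2 − 8k)(−1 − 8n)
= (8 + 32k + 18n + 72kn)(−1 − 8n)    [distributive law]
= −8 − 64n − 32k − 256kn − 18n − 144n² − 72kn − 576kn²    [distributive law]
= −8 − 82n − 32k − 328kn − 144n² − 576kn²    [combine like terms]

−8 − 82n − 32k − 328kn − 144n² − 576kn²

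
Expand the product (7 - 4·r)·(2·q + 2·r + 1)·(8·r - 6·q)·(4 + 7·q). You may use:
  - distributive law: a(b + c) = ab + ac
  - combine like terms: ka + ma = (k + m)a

600·q·r + 556·q^2·r - 630·q^2 - 588·q^3 + 320·r^2 + 496·q·r^2 + 224·r - 168·q - 112·q^2·r^2 + 336·q^3·r - 256·r^3 - 448·q·r^3

(7 - 4·r)·(2·q + 2·r + 1)·(8·r - 6·q)·(4 + 7·q)
= (14·q + 14·r + 7 - 8·q·r - 8·r^2 - 4·r)·(8·r - 6·q)·(4 + 7·q)    [distributive law]
= (14·q + 10·r + 7 - 8·q·r - 8·r^2)·(8·r - 6·q)·(4 + 7·q)    [combine like terms]
= (112·q·r - 84·q^2 + 80·r^2 - 60·q·r + 56·r - 42·q - 64·q·r^2 + 48·q^2·r - 64·r^3 + 48·q·r^2)·(4 + 7·q)    [distributive law]
= (52·q·r - 84·q^2 + 80·r^2 + 56·r - 42·q - 16·q·r^2 + 48·q^2·r - 64·r^3)·(4 + 7·q)    [combine like terms]
= 208·q·r + 364·q^2·r - 336·q^2 - 588·q^3 + 320·r^2 + 560·q·r^2 + 224·r + 392·q·r - 168·q - 294·q^2 - 64·q·r^2 - 112·q^2·r^2 + 192·q^2·r + 336·q^3·r - 256·r^3 - 448·q·r^3    [distributive law]
= 600·q·r + 556·q^2·r - 630·q^2 - 588·q^3 + 320·r^2 + 496·q·r^2 + 224·r - 168·q - 112·q^2·r^2 + 336·q^3·r - 256·r^3 - 448·q·r^3    [combine like terms]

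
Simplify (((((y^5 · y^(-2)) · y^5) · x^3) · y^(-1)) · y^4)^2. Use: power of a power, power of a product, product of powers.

x^6y^22

(((((y^5 · y^(-2)) · y^5) · x^3) · y^(-1)) · y^4)^2
= (((((y^5 · y^(-2)) · y^5) · x^3) · y^(-1))^2) · ((y^4)^2)    [power of a product]
= (((((y^5 · y^(-2)) · y^5) · x^3)^2) · ((y^(-1))^2)) · ((y^4)^2)    [power of a product]
= (((((y^5 · y^(-2)) · y^5)^2) · ((x^3)^2)) · ((y^(-1))^2)) · ((y^4)^2)    [power of a product]
= (((((y^5 · y^(-2))^2) · ((y^5)^2)) · ((x^3)^2)) · ((y^(-1))^2)) · ((y^4)^2)    [power of a product]
= ((((((y^5)^2) · ((y^(-2))^2)) · ((y^5)^2)) · ((x^3)^2)) · ((y^(-1))^2)) · ((y^4)^2)    [power of a product]
= ((((y^10 · ((y^(-2))^2)) · ((y^5)^2)) · ((x^3)^2)) · ((y^(-1))^2)) · ((y^4)^2)    [power of a power]
= ((((y^10 · y^(-4)) · ((y^5)^2)) · ((x^3)^2)) · ((y^(-1))^2)) · ((y^4)^2)    [power of a power]
= (((y^6 · ((y^5)^2)) · ((x^3)^2)) · ((y^(-1))^2)) · ((y^4)^2)    [product of powers]
= (((y^6 · y^10) · ((x^3)^2)) · ((y^(-1))^2)) · ((y^4)^2)    [power of a power]
= ((y^16 · ((x^3)^2)) · ((y^(-1))^2)) · ((y^4)^2)    [product of powers]
= ((y^16 · x^6) · ((y^(-1))^2)) · ((y^4)^2)    [power of a power]
= ((y^16 · x^6) · y^(-2)) · ((y^4)^2)    [power of a power]
= ((y^16 · x^6) · y^(-2)) · y^8    [power of a power]
= x^6y^22    [product of powers]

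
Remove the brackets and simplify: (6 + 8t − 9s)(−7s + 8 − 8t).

(6 + 8t − 9s)(−7s + 8 − 8t)
= −42s + 48 − 48t − 56st + 64t − 64t^2 + 63s^2 − 72s + 72st    [distributive law]
= −114s + 48 + 16t + 16st − 64t^2 + 63s^2    [combine like terms]

−114s + 48 + 16t + 16st − 64t^2 + 63s^2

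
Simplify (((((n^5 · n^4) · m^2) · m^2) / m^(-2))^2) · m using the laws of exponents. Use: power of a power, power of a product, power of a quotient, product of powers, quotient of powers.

(((((n^5 · n^4) · m^2) · m^2) / m^(-2))^2) · m
= (((((n^5 · n^4) · m^2) · m^2)^2) / ((m^(-2))^2)) · m    [power of a quotient]
= (((((n^5 · n^4) · m^2)^2) · ((m^2)^2)) / ((m^(-2))^2)) · m    [power of a product]
= (((((n^5 · n^4)^2) · ((m^2)^2)) · ((m^2)^2)) / ((m^(-2))^2)) · m    [power of a product]
= ((((((n^5)^2) · ((n^4)^2)) · ((m^2)^2)) · ((m^2)^2)) / ((m^(-2))^2)) · m    [power of a product]
= ((((n^10 · ((n^4)^2)) · ((m^2)^2)) · ((m^2)^2)) / ((m^(-2))^2)) · m    [power of a power]
= ((((n^10 · n^8) · ((m^2)^2)) · ((m^2)^2)) / ((m^(-2))^2)) · m    [power of a power]
= (((n^18 · ((m^2)^2)) · ((m^2)^2)) / ((m^(-2))^2)) · m    [product of powers]
= (((n^18 · m^4) · ((m^2)^2)) / ((m^(-2))^2)) · m    [power of a power]
= (((n^18 · m^4) · m^4) / ((m^(-2))^2)) · m    [power of a power]
= (((n^18 · m^4) · m^4) / m^(-4)) · m    [power of a power]
= m^13·n^18    [quotient of powers; product of powers]

m^13·n^18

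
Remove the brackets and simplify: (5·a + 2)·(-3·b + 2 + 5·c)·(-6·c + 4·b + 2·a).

190·a·b·c - 60·a·b^2 - 30·a^2·b - 40·a·c + 28·a·b + 20·a^2 - 150·a·c^2 + 50·a^2·c + 76·b·c - 24·b^2 - 24·c + 16·b + 8·a - 60·c^2

(5·a + 2)·(-3·b + 2 + 5·c)·(-6·c + 4·b + 2·a)
= (-15·a·b + 10·a + 25·a·c - 6·b + 4 + 10·c)·(-6·c + 4·b + 2·a)    [distributive law]
= 90·a·b·c - 60·a·b^2 - 30·a^2·b - 60·a·c + 40·a·b + 20·a^2 - 150·a·c^2 + 100·a·b·c + 50·a^2·c + 36·b·c - 24·b^2 - 12·a·b - 24·c + 16·b + 8·a - 60·c^2 + 40·b·c + 20·a·c    [distributive law]
= 190·a·b·c - 60·a·b^2 - 30·a^2·b - 40·a·c + 28·a·b + 20·a^2 - 150·a·c^2 + 50·a^2·c + 76·b·c - 24·b^2 - 24·c + 16·b + 8·a - 60·c^2    [combine like terms]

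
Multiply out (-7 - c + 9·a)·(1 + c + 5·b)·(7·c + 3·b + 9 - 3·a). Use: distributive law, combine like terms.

-121·c - 336·b - 63 + 102·a - 65·c^2 - 314·b·c + 168·a·c - 105·b^2 + 537·a·b - 7·c^3 - 38·b·c^2 + 66·a·c^2 - 15·b^2·c + 357·a·b·c - 27·a^2 - 27·a^2·c + 135·a·b^2 - 135·a^2·b

(-7 - c + 9·a)·(1 + c + 5·b)·(7·c + 3·b + 9 - 3·a)
= (-7 - 7·c - 35·b - c - c^2 - 5·b·c + 9·a + 9·a·c + 45·a·b)·(7·c + 3·b + 9 - 3·a)    [distributive law]
= (-7 - 8·c - 35·b - c^2 - 5·b·c + 9·a + 9·a·c + 45·a·b)·(7·c + 3·b + 9 - 3·a)    [combine like terms]
= -49·c - 21·b - 63 + 21·a - 56·c^2 - 24·b·c - 72·c + 24·a·c - 245·b·c - 105·b^2 - 315·b + 105·a·b - 7·c^3 - 3·b·c^2 - 9·c^2 + 3·a·c^2 - 35·b·c^2 - 15·b^2·c - 45·b·c + 15·a·b·c + 63·a·c + 27·a·b + 81·a - 27·a^2 + 63·a·c^2 + 27·a·b·c + 81·a·c - 27·a^2·c + 315·a·b·c + 135·a·b^2 + 405·a·b - 135·a^2·b    [distributive law]
= -121·c - 336·b - 63 + 102·a - 65·c^2 - 314·b·c + 168·a·c - 105·b^2 + 537·a·b - 7·c^3 - 38·b·c^2 + 66·a·c^2 - 15·b^2·c + 357·a·b·c - 27·a^2 - 27·a^2·c + 135·a·b^2 - 135·a^2·b    [combine like terms]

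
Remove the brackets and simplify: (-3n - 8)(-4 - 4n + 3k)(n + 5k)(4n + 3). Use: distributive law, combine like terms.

(-3n - 8)(-4 - 4n + 3k)(n + 5k)(4n + 3)
= (12n + 12n² - 9kn + 32 + 32n - 24k)(n + 5k)(4n + 3)    [distributive law]
= (44n + 12n² - 9kn + 32 - 24k)(n + 5k)(4n + 3)    [combine like terms]
= (44n² + 220kn + 12n³ + 60kn² - 9kn² - 45k²n + 32n + 160k - 24kn - 120k²)(4n + 3)    [distributive law]
= (44n² + 196kn + 12n³ + 51kn² - 45k²n + 32n + 160k - 120k²)(4n + 3)    [combine like terms]
= 176n³ + 132n² + 784kn² + 588kn + 48n⁴ + 36n³ + 204kn³ + 153kn² - 180k²n² - 135k²n + 128n² + 96n + 640kn + 480k - 480k²n - 360k²    [distributive law]
= 212n³ + 260n² + 937kn² + 1228kn + 48n⁴ + 204kn³ - 180k²n² - 615k²n + 96n + 480k - 360k²    [combine like terms]

212n³ + 260n² + 937kn² + 1228kn + 48n⁴ + 204kn³ - 180k²n² - 615k²n + 96n + 480k - 360k²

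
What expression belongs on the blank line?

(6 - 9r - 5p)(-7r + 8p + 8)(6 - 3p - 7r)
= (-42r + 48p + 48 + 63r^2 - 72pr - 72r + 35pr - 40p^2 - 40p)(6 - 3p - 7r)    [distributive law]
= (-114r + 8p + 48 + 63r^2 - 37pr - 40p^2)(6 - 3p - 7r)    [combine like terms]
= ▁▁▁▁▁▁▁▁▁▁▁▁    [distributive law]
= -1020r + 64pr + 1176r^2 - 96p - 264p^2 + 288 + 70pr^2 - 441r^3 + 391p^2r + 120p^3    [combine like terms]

After distributive law, the bracketed line is:

-684r + 342pr + 798r^2 + 48p - 24p^2 - 56pr + 288 - 144p - 336r + 378r^2 - 189pr^2 - 441r^3 - 222pr + 111p^2r + 259pr^2 - 240p^2 + 120p^3 + 280p^2r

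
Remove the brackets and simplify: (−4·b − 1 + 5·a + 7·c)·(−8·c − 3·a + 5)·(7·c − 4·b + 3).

448·b·c² − 128·b²·c − 216·b·c + 328·a·b·c − 48·a·b² − 76·a·b + 80·b² − 40·b + 133·c² + 94·c + 13·a·c + 84·a − 15 − 427·a·c² − 105·a²·c + 60·a²·b − 45·a² − 392·c³

(−4·b − 1 + 5·a + 7·c)·(−8·c − 3·a + 5)·(7·c − 4·b + 3)
= (32·b·c + 12·a·b − 20·b + 8·c + 3·a − 5 − 40·a·c − 15·a² + 25·a − 56·c² − 21·a·c + 35·c)·(7·c − 4·b + 3)    [distributive law]
= (32·b·c + 12·a·b − 20·b + 43·c + 28·a − 5 − 61·a·c − 15·a² − 56·c²)·(7·c − 4·b + 3)    [combine like terms]
= 224·b·c² − 128·b²·c + 96·b·c + 84·a·b·c − 48·a·b² + 36·a·b − 140·b·c + 80·b² − 60·b + 301·c² − 172·b·c + 129·c + 196·a·c − 112·a·b + 84·a − 35·c + 20·b − 15 − 427·a·c² + 244·a·b·c − 183·a·c − 105·a²·c + 60·a²·b − 45·a² − 392·c³ + 224·b·c² − 168·c²    [distributive law]
= 448·b·c² − 128·b²·c − 216·b·c + 328·a·b·c − 48·a·b² − 76·a·b + 80·b² − 40·b + 133·c² + 94·c + 13·a·c + 84·a − 15 − 427·a·c² − 105·a²·c + 60·a²·b − 45·a² − 392·c³    [combine like terms]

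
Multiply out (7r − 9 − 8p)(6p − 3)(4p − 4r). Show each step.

360p^2r − 168pr^2 + 36pr + 84r^2 − 120p^2 + 108p − 108r − 192p^3

(7r − 9 − 8p)(6p − 3)(4p − 4r)
= (42pr − 21r − 54p + 27 − 48p^2 + 24p)(4p − 4r)    [distributive law]
= (42pr − 21r − 30p + 27 − 48p^2)(4p − 4r)    [combine like terms]
= 168p^2r − 168pr^2 − 84pr + 84r^2 − 120p^2 + 120pr + 108p − 108r − 192p^3 + 192p^2r    [distributive law]
= 360p^2r − 168pr^2 + 36pr + 84r^2 − 120p^2 + 108p − 108r − 192p^3    [combine like terms]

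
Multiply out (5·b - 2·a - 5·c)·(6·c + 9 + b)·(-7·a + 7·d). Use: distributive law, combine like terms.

(5·b - 2·a - 5·c)·(6·c + 9 + b)·(-7·a + 7·d)
= (30·b·c + 45·b + 5·b^2 - 12·a·c - 18·a - 2·a·b - 30·c^2 - 45·c - 5·b·c)·(-7·a + 7·d)    [distributive law]
= (25·b·c + 45·b + 5·b^2 - 12·a·c - 18·a - 2·a·b - 30·c^2 - 45·c)·(-7·a + 7·d)    [combine like terms]
= -175·a·b·c + 175·b·c·d - 315·a·b + 315·b·d - 35·a·b^2 + 35·b^2·d + 84·a^2·c - 84·a·c·d + 126·a^2 - 126·a·d + 14·a^2·b - 14·a·b·d + 210·a·c^2 - 210·c^2·d + 315·a·c - 315·c·d    [distributive law]

-175·a·b·c + 175·b·c·d - 315·a·b + 315·b·d - 35·a·b^2 + 35·b^2·d + 84·a^2·c - 84·a·c·d + 126·a^2 - 126·a·d + 14·a^2·b - 14·a·b·d + 210·a·c^2 - 210·c^2·d + 315·a·c - 315·c·d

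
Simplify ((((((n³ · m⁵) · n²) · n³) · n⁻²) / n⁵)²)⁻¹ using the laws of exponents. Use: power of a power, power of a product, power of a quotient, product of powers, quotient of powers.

((((((n³ · m⁵) · n²) · n³) · n⁻²) / n⁵)²)⁻¹
= (((((n³ · m⁵) · n²) · n³) · n⁻²) / n⁵)⁻²    [power of a power]
= (((((n³ · m⁵) · n²) · n³) · n⁻²)⁻²) / ((n⁵)⁻²)    [power of a quotient]
= (((((n³ · m⁵) · n²) · n³)⁻²) · ((n⁻²)⁻²)) / ((n⁵)⁻²)    [power of a product]
= (((((n³ · m⁵) · n²)⁻²) · ((n³)⁻²)) · ((n⁻²)⁻²)) / ((n⁵)⁻²)    [power of a product]
= (((((n³ · m⁵)⁻²) · ((n²)⁻²)) · ((n³)⁻²)) · ((n⁻²)⁻²)) / ((n⁵)⁻²)    [power of a product]
= ((((((n³)⁻²) · ((m⁵)⁻²)) · ((n²)⁻²)) · ((n³)⁻²)) · ((n⁻²)⁻²)) / ((n⁵)⁻²)    [power of a product]
= ((((n⁻⁶ · ((m⁵)⁻²)) · ((n²)⁻²)) · ((n³)⁻²)) · ((n⁻²)⁻²)) / ((n⁵)⁻²)    [power of a power]
= ((((n⁻⁶ · m⁻¹⁰) · ((n²)⁻²)) · ((n³)⁻²)) · ((n⁻²)⁻²)) / ((n⁵)⁻²)    [power of a power]
= ((((n⁻⁶ · m⁻¹⁰) · n⁻⁴) · ((n³)⁻²)) · ((n⁻²)⁻²)) / ((n⁵)⁻²)    [power of a power]
= ((((n⁻⁶ · m⁻¹⁰) · n⁻⁴) · n⁻⁶) · ((n⁻²)⁻²)) / ((n⁵)⁻²)    [power of a power]
= ((((n⁻⁶ · m⁻¹⁰) · n⁻⁴) · n⁻⁶) · n⁴) / ((n⁵)⁻²)    [power of a power]
= ((((n⁻⁶ · m⁻¹⁰) · n⁻⁴) · n⁻⁶) · n⁴) / n⁻¹⁰    [power of a power]
= m⁻¹⁰n⁻²    [quotient of powers; product of powers]

m⁻¹⁰n⁻²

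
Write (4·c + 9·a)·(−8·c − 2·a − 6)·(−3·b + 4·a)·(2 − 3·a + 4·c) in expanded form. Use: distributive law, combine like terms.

480·b·c^2 + 672·a·b·c^2 + 384·b·c^3 − 640·a·c^2 − 896·a^2·c^2 − 512·a·c^3 + 912·a·b·c − 504·a^2·b·c − 1216·a^2·c + 672·a^3·c + 144·b·c − 192·a·c − 378·a^2·b − 162·a^3·b + 504·a^3 + 216·a^4 + 324·a·b − 432·a^2

(4·c + 9·a)·(−8·c − 2·a − 6)·(−3·b + 4·a)·(2 − 3·a + 4·c)
= (−32·c^2 − 8·a·c − 24·c − 72·a·c − 18·a^2 − 54·a)·(−3·b + 4·a)·(2 − 3·a + 4·c)    [distributive law]
= (−32·c^2 − 80·a·c − 24·c − 18·a^2 − 54·a)·(−3·b + 4·a)·(2 − 3·a + 4·c)    [combine like terms]
= (96·b·c^2 − 128·a·c^2 + 240·a·b·c − 320·a^2·c + 72·b·c − 96·a·c + 54·a^2·b − 72·a^3 + 162·a·b − 216·a^2)·(2 − 3·a + 4·c)    [distributive law]
= 192·b·c^2 − 288·a·b·c^2 + 384·b·c^3 − 256·a·c^2 + 384·a^2·c^2 − 512·a·c^3 + 480·a·b·c − 720·a^2·b·c + 960·a·b·c^2 − 640·a^2·c + 960·a^3·c − 1280·a^2·c^2 + 144·b·c − 216·a·b·c + 288·b·c^2 − 192·a·c + 288·a^2·c − 384·a·c^2 + 108·a^2·b − 162·a^3·b + 216·a^2·b·c − 144·a^3 + 216·a^4 − 288·a^3·c + 324·a·b − 486·a^2·b + 648·a·b·c − 432·a^2 + 648·a^3 − 864·a^2·c    [distributive law]
= 480·b·c^2 + 672·a·b·c^2 + 384·b·c^3 − 640·a·c^2 − 896·a^2·c^2 − 512·a·c^3 + 912·a·b·c − 504·a^2·b·c − 1216·a^2·c + 672·a^3·c + 144·b·c − 192·a·c − 378·a^2·b − 162·a^3·b + 504·a^3 + 216·a^4 + 324·a·b − 432·a^2    [combine like terms]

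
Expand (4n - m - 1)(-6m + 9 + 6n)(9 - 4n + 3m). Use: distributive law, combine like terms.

(4n - m - 1)(-6m + 9 + 6n)(9 - 4n + 3m)
= (-24mn + 36n + 24n^2 + 6m^2 - 9m - 6mn + 6m - 9 - 6n)(9 - 4n + 3m)    [distributive law]
= (-30mn + 30n + 24n^2 + 6m^2 - 3m - 9)(9 - 4n + 3m)    [combine like terms]
= -270mn + 120mn^2 - 90m^2n + 270n - 120n^2 + 90mn + 216n^2 - 96n^3 + 72mn^2 + 54m^2 - 24m^2n + 18m^3 - 27m + 12mn - 9m^2 - 81 + 36n - 27m    [distributive law]
= -168mn + 192mn^2 - 114m^2n + 306n + 96n^2 - 96n^3 + 45m^2 + 18m^3 - 54m - 81    [combine like terms]

-168mn + 192mn^2 - 114m^2n + 306n + 96n^2 - 96n^3 + 45m^2 + 18m^3 - 54m - 81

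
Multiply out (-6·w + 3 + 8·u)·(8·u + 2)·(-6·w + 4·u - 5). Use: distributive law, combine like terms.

(-6·w + 3 + 8·u)·(8·u + 2)·(-6·w + 4·u - 5)
= (-48·u·w - 12·w + 24·u + 6 + 64·u² + 16·u)·(-6·w + 4·u - 5)    [distributive law]
= (-48·u·w - 12·w + 40·u + 6 + 64·u²)·(-6·w + 4·u - 5)    [combine like terms]
= 288·u·w² - 192·u²·w + 240·u·w + 72·w² - 48·u·w + 60·w - 240·u·w + 160·u² - 200·u - 36·w + 24·u - 30 - 384·u²·w + 256·u³ - 320·u²    [distributive law]
= 288·u·w² - 576·u²·w - 48·u·w + 72·w² + 24·w - 160·u² - 176·u - 30 + 256·u³    [combine like terms]

288·u·w² - 576·u²·w - 48·u·w + 72·w² + 24·w - 160·u² - 176·u - 30 + 256·u³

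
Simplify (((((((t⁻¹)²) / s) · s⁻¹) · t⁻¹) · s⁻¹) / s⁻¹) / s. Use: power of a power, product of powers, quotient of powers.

s⁻³t⁻³

(((((((t⁻¹)²) / s) · s⁻¹) · t⁻¹) · s⁻¹) / s⁻¹) / s
= (((((t⁻² / s) · s⁻¹) · t⁻¹) · s⁻¹) / s⁻¹) / s    [power of a power]
= s⁻³t⁻³    [quotient of powers; product of powers]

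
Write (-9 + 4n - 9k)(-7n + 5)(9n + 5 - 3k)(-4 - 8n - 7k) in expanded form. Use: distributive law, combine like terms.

(-9 + 4n - 9k)(-7n + 5)(9n + 5 - 3k)(-4 - 8n - 7k)
= (63n - 45 - 28n² + 20n + 63kn - 45k)(9n + 5 - 3k)(-4 - 8n - 7k)    [distributive law]
= (83n - 45 - 28n² + 63kn - 45k)(9n + 5 - 3k)(-4 - 8n - 7k)    [combine like terms]
= (747n² + 415n - 249kn - 405n - 225 + 135k - 252n³ - 140n² + 84kn² + 567kn² + 315kn - 189k²n - 405kn - 225k + 135k²)(-4 - 8n - 7k)    [distributive law]
= (607n² + 10n - 339kn - 225 - 90k - 252n³ + 651kn² - 189k²n + 135k²)(-4 - 8n - 7k)    [combine like terms]
= -2428n² - 4856n³ - 4249kn² - 40n - 80n² - 70kn + 1356kn + 2712kn² + 2373k²n + 900 + 1800n + 1575k + 360k + 720kn + 630k² + 1008n³ + 2016n⁴ + 1764kn³ - 2604kn² - 5208kn³ - 4557k²n² + 756k²n + 1512k²n² + 1323k³n - 540k² - 1080k²n - 945k³    [distributive law]
= -2508n² - 3848n³ - 4141kn² + 1760n + 2006kn + 2049k²n + 900 + 1935k + 90k² + 2016n⁴ - 3444kn³ - 3045k²n² + 1323k³n - 945k³    [combine like terms]

-2508n² - 3848n³ - 4141kn² + 1760n + 2006kn + 2049k²n + 900 + 1935k + 90k² + 2016n⁴ - 3444kn³ - 3045k²n² + 1323k³n - 945k³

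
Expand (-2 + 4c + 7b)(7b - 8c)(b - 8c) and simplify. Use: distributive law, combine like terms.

-14b^2 + 128bc - 128c^2 - 420b^2c + 192bc^2 + 256c^3 + 49b^3

(-2 + 4c + 7b)(7b - 8c)(b - 8c)
= (-14b + 16c + 28bc - 32c^2 + 49b^2 - 56bc)(b - 8c)    [distributive law]
= (-14b + 16c - 28bc - 32c^2 + 49b^2)(b - 8c)    [combine like terms]
= -14b^2 + 112bc + 16bc - 128c^2 - 28b^2c + 224bc^2 - 32bc^2 + 256c^3 + 49b^3 - 392b^2c    [distributive law]
= -14b^2 + 128bc - 128c^2 - 420b^2c + 192bc^2 + 256c^3 + 49b^3    [combine like terms]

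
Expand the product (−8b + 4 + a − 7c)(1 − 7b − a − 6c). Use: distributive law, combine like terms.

−36b + 56b^2 + ab + 97bc + 4 − 3a − 31c − a^2 + ac + 42c^2

(−8b + 4 + a − 7c)(1 − 7b − a − 6c)
= −8b + 56b^2 + 8ab + 48bc + 4 − 28b − 4a − 24c + a − 7ab − a^2 − 6ac − 7c + 49bc + 7ac + 42c^2    [distributive law]
= −36b + 56b^2 + ab + 97bc + 4 − 3a − 31c − a^2 + ac + 42c^2    [combine like terms]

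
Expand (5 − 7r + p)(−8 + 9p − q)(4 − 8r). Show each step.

(5 − 7r + p)(−8 + 9p − q)(4 − 8r)
= (−40 + 45p − 5q + 56r − 63pr + 7qr − 8p + 9p^2 − pq)(4 − 8r)    [distributive law]
= (−40 + 37p − 5q + 56r − 63pr + 7qr + 9p^2 − pq)(4 − 8r)    [combine like terms]
= −160 + 320r + 148p − 296pr − 20q + 40qr + 224r − 448r^2 − 252pr + 504pr^2 + 28qr − 56qr^2 + 36p^2 − 72p^2r − 4pq + 8pqr    [distributive law]
= −160 + 544r + 148p − 548pr − 20q + 68qr − 448r^2 + 504pr^2 − 56qr^2 + 36p^2 − 72p^2r − 4pq + 8pqr    [combine like terms]

−160 + 544r + 148p − 548pr − 20q + 68qr − 448r^2 + 504pr^2 − 56qr^2 + 36p^2 − 72p^2r − 4pq + 8pqr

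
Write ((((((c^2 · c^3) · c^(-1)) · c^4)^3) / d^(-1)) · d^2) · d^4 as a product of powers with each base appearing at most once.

((((((c^2 · c^3) · c^(-1)) · c^4)^3) / d^(-1)) · d^2) · d^4
= ((((((c^2 · c^3) · c^(-1))^3) · ((c^4)^3)) / d^(-1)) · d^2) · d^4    [power of a product]
= ((((((c^2 · c^3)^3) · ((c^(-1))^3)) · ((c^4)^3)) / d^(-1)) · d^2) · d^4    [power of a product]
= (((((((c^2)^3) · ((c^3)^3)) · ((c^(-1))^3)) · ((c^4)^3)) / d^(-1)) · d^2) · d^4    [power of a product]
= (((((c^6 · ((c^3)^3)) · ((c^(-1))^3)) · ((c^4)^3)) / d^(-1)) · d^2) · d^4    [power of a power]
= (((((c^6 · c^9) · ((c^(-1))^3)) · ((c^4)^3)) / d^(-1)) · d^2) · d^4    [power of a power]
= ((((c^15 · ((c^(-1))^3)) · ((c^4)^3)) / d^(-1)) · d^2) · d^4    [product of powers]
= ((((c^15 · c^(-3)) · ((c^4)^3)) / d^(-1)) · d^2) · d^4    [power of a power]
= (((c^12 · ((c^4)^3)) / d^(-1)) · d^2) · d^4    [product of powers]
= (((c^12 · c^12) / d^(-1)) · d^2) · d^4    [power of a power]
= ((c^24 / d^(-1)) · d^2) · d^4    [product of powers]
= c^24·d^7    [quotient of powers; product of powers]

c^24·d^7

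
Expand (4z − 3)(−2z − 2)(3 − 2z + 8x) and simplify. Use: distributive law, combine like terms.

−20z^2 + 16z^3 − 64xz^2 − 18z − 16xz + 18 + 48x

(4z − 3)(−2z − 2)(3 − 2z + 8x)
= (−8z^2 − 8z + 6z + 6)(3 − 2z + 8x)    [distributive law]
= (−8z^2 − 2z + 6)(3 − 2z + 8x)    [combine like terms]
= −24z^2 + 16z^3 − 64xz^2 − 6z + 4z^2 − 16xz + 18 − 12z + 48x    [distributive law]
= −20z^2 + 16z^3 − 64xz^2 − 18z − 16xz + 18 + 48x    [combine like terms]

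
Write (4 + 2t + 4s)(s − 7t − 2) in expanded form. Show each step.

(4 + 2t + 4s)(s − 7t − 2)
= 4s − 28t − 8 + 2st − 14t^2 − 4t + 4s^2 − 28st − 8s    [distributive law]
= −4s − 32t − 8 − 26st − 14t^2 + 4s^2    [combine like terms]

−4s − 32t − 8 − 26st − 14t^2 + 4s^2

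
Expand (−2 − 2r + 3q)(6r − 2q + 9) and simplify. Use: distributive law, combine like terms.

−30r + 31q − 18 − 12r^2 + 22qr − 6q^2

(−2 − 2r + 3q)(6r − 2q + 9)
= −12r + 4q − 18 − 12r^2 + 4qr − 18r + 18qr − 6q^2 + 27q    [distributive law]
= −30r + 31q − 18 − 12r^2 + 22qr − 6q^2    [combine like terms]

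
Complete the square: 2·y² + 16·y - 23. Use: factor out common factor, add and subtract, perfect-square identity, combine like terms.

2·y² + 16·y - 23
= 2(y² + 8·y) - 23    [factor out 2 from the y-terms]
= 2(y² + 8·y + 16 - 16) - 23    [add and subtract 16 inside the bracket]
= 2(y + 4)² - 32 - 23    [perfect-square identity]
= 2(y + 4)² - 55    [combine constants]

2(y + 4)² - 55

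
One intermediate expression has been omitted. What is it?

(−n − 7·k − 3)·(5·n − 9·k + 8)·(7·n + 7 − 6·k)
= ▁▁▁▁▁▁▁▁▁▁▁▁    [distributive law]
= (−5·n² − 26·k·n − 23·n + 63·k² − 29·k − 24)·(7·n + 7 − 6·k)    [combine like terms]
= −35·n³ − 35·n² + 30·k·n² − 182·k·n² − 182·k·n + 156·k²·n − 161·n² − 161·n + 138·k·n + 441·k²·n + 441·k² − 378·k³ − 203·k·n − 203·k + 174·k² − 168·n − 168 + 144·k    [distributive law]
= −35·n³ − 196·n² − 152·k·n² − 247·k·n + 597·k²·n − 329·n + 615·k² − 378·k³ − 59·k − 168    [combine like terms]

Applying distributive law to the line above:

(−5·n² + 9·k·n − 8·n − 35·k·n + 63·k² − 56·k − 15·n + 27·k − 24)·(7·n + 7 − 6·k)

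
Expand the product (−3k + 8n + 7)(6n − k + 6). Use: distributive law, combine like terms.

(−3k + 8n + 7)(6n − k + 6)
= −18kn + 3k^2 − 18k + 48n^2 − 8kn + 48n + 42n − 7k + 42    [distributive law]
= −26kn + 3k^2 − 25k + 48n^2 + 90n + 42    [combine like terms]

−26kn + 3k^2 − 25k + 48n^2 + 90n + 42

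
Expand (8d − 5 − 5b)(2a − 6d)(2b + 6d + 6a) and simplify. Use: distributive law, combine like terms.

152abd − 192ad² + 96a²d + 84bd² − 288d³ − 20ab + 120ad − 60a² + 60bd + 180d² − 20ab² − 60a²b + 60b²d

(8d − 5 − 5b)(2a − 6d)(2b + 6d + 6a)
= (16ad − 48d² − 10a + 30d − 10ab + 30bd)(2b + 6d + 6a)    [distributive law]
= 32abd + 96ad² + 96a²d − 96bd² − 288d³ − 288ad² − 20ab − 60ad − 60a² + 60bd + 180d² + 180ad − 20ab² − 60abd − 60a²b + 60b²d + 180bd² + 180abd    [distributive law]
= 152abd − 192ad² + 96a²d + 84bd² − 288d³ − 20ab + 120ad − 60a² + 60bd + 180d² − 20ab² − 60a²b + 60b²d    [combine like terms]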